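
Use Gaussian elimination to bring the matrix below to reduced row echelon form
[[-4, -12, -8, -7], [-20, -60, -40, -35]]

R1 → -1/4·R1
R2 → R2 + 20·R1

[[1, 3, 2, 7/4], [0, 0, 0, 0]]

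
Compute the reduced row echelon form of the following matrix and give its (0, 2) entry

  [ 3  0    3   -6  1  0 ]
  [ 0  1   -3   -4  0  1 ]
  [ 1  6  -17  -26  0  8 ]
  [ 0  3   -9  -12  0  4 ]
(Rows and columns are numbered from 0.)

1

R1 := 1/3·R1
  [ 1  0    1   -2  1/3  0 ]
  [ 0  1   -3   -4    0  1 ]
  [ 1  6  -17  -26    0  8 ]
  [ 0  3   -9  -12    0  4 ]
R3 := R3 − R1
  [ 1  0    1   -2   1/3  0 ]
  [ 0  1   -3   -4     0  1 ]
  [ 0  6  -18  -24  -1/3  8 ]
  [ 0  3   -9  -12     0  4 ]
R3 := R3 − 6·R2
  [ 1  0   1   -2   1/3  0 ]
  [ 0  1  -3   -4     0  1 ]
  [ 0  0   0    0  -1/3  2 ]
  [ 0  3  -9  -12     0  4 ]
R4 := R4 − 3·R2
  [ 1  0   1  -2   1/3  0 ]
  [ 0  1  -3  -4     0  1 ]
  [ 0  0   0   0  -1/3  2 ]
  [ 0  0   0   0     0  1 ]
R3 := -3·R3
  [ 1  0   1  -2  1/3   0 ]
  [ 0  1  -3  -4    0   1 ]
  [ 0  0   0   0    1  -6 ]
  [ 0  0   0   0    0   1 ]
R3 := R3 + 6·R4
  [ 1  0   1  -2  1/3  0 ]
  [ 0  1  -3  -4    0  1 ]
  [ 0  0   0   0    1  0 ]
  [ 0  0   0   0    0  1 ]
R2 := R2 − R4
  [ 1  0   1  -2  1/3  0 ]
  [ 0  1  -3  -4    0  0 ]
  [ 0  0   0   0    1  0 ]
  [ 0  0   0   0    0  1 ]
R1 := R1 − 1/3·R3
  [ 1  0   1  -2  0  0 ]
  [ 0  1  -3  -4  0  0 ]
  [ 0  0   0   0  1  0 ]
  [ 0  0   0   0  0  1 ]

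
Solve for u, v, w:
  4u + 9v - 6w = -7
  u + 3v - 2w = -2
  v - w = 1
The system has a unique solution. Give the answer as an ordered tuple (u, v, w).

(-1, -3, -4)

Form the augmented matrix and row-reduce:
  [ 4  9  -6  |  -7 ]
  [ 1  3  -2  |  -2 ]
  [ 0  1  -1  |   1 ]
Multiply r1 by 1/4.
Subtract r1 from r2.
Multiply r2 by 4/3.
Subtract r2 from r3.
Multiply r3 by -3.
Add 2/3 times r3 to r2.
Add 3/2 times r3 to r1.
Subtract 9/4 times r2 from r1.
Reading off the last column: u = -1, v = -3, w = -4.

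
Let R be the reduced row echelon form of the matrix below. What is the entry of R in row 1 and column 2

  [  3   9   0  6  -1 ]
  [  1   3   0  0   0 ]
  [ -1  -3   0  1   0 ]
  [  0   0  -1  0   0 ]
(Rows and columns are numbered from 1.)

R1 → 1/3·R1
R2 → R2 − R1
R3 → R3 + R1
R2 ↔ R4
R2 → -1·R2
R3 → 1/3·R3
R4 → R4 + 2·R3
R4 → 9·R4
R3 → R3 + 1/9·R4
R1 → R1 + 1/3·R4
R1 → R1 − 2·R3

3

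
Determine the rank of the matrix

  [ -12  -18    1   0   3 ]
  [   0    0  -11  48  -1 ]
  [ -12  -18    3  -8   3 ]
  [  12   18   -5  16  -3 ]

rank = 3

Multiply R1 by -1/12.
Add 12 times R1 to R3.
Subtract 12 times R1 from R4.
Multiply R2 by -1/11.
Subtract 2 times R2 from R3.
Add 4 times R2 to R4.
Multiply R3 by 11/8.
Add 16/11 times R3 to R4.
Add 48/11 times R3 to R2.
Add 1/12 times R2 to R1.
The reduced form has 3 nonzero rows.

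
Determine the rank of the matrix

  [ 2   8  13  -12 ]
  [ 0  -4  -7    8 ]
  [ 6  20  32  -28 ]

R1 → 1/2·R1
  [ 1   4  13/2   -6 ]
  [ 0  -4    -7    8 ]
  [ 6  20    32  -28 ]
R3 → R3 − 6·R1
  [ 1   4  13/2  -6 ]
  [ 0  -4    -7   8 ]
  [ 0  -4    -7   8 ]
R2 → -1/4·R2
  [ 1   4  13/2  -6 ]
  [ 0   1   7/4  -2 ]
  [ 0  -4    -7   8 ]
R3 → R3 + 4·R2
  [ 1  4  13/2  -6 ]
  [ 0  1   7/4  -2 ]
  [ 0  0     0   0 ]
R1 → R1 − 4·R2
  [ 1  0  -1/2   2 ]
  [ 0  1   7/4  -2 ]
  [ 0  0     0   0 ]
The reduced form has 2 nonzero rows.

rank = 2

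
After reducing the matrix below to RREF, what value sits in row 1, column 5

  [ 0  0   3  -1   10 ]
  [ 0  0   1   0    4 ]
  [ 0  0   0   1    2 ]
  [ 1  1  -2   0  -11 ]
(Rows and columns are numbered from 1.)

-3

R1 <=> R4
R4 := R4 − 3·R2
R4 := R4 + R3
R1 := R1 + 2·R2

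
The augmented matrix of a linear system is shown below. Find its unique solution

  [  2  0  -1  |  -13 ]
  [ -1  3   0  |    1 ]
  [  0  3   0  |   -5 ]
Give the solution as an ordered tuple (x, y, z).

(-6, -5/3, 1)

ρ1 ← 1/2·ρ1
  [  1  0  -1/2  |  -13/2 ]
  [ -1  3     0  |      1 ]
  [  0  3     0  |     -5 ]
ρ2 ← ρ2 + ρ1
  [ 1  0  -1/2  |  -13/2 ]
  [ 0  3  -1/2  |  -11/2 ]
  [ 0  3     0  |     -5 ]
ρ2 ← 1/3·ρ2
  [ 1  0  -1/2  |  -13/2 ]
  [ 0  1  -1/6  |  -11/6 ]
  [ 0  3     0  |     -5 ]
ρ3 ← ρ3 − 3·ρ2
  [ 1  0  -1/2  |  -13/2 ]
  [ 0  1  -1/6  |  -11/6 ]
  [ 0  0   1/2  |    1/2 ]
ρ3 ← 2·ρ3
  [ 1  0  -1/2  |  -13/2 ]
  [ 0  1  -1/6  |  -11/6 ]
  [ 0  0     1  |      1 ]
ρ2 ← ρ2 + 1/6·ρ3
  [ 1  0  -1/2  |  -13/2 ]
  [ 0  1     0  |   -5/3 ]
  [ 0  0     1  |      1 ]
ρ1 ← ρ1 + 1/2·ρ3
  [ 1  0  0  |    -6 ]
  [ 0  1  0  |  -5/3 ]
  [ 0  0  1  |     1 ]
Reading off the last column: x = -6, y = -5/3, z = 1.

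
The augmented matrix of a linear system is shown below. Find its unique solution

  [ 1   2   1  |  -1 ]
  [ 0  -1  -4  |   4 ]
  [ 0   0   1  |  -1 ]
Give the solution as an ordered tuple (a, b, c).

Multiply r2 by -1.
Subtract 4 times r3 from r2.
Subtract r3 from r1.
Subtract 2 times r2 from r1.
Reading off the last column: a = 0, b = 0, c = -1.

(0, 0, -1)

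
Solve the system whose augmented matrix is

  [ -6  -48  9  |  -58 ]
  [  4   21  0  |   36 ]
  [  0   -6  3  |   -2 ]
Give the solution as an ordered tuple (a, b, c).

ρ1 := -1/6·ρ1
  [ 1   8  -3/2  |  29/3 ]
  [ 4  21     0  |    36 ]
  [ 0  -6     3  |    -2 ]
ρ2 := ρ2 − 4·ρ1
  [ 1    8  -3/2  |  29/3 ]
  [ 0  -11     6  |  -8/3 ]
  [ 0   -6     3  |    -2 ]
ρ2 := -1/11·ρ2
  [ 1   8   -3/2  |  29/3 ]
  [ 0   1  -6/11  |  8/33 ]
  [ 0  -6      3  |    -2 ]
ρ3 := ρ3 + 6·ρ2
  [ 1  8   -3/2  |   29/3 ]
  [ 0  1  -6/11  |   8/33 ]
  [ 0  0  -3/11  |  -6/11 ]
ρ3 := -11/3·ρ3
  [ 1  8   -3/2  |  29/3 ]
  [ 0  1  -6/11  |  8/33 ]
  [ 0  0      1  |     2 ]
ρ2 := ρ2 + 6/11·ρ3
  [ 1  8  -3/2  |  29/3 ]
  [ 0  1     0  |   4/3 ]
  [ 0  0     1  |     2 ]
ρ1 := ρ1 + 3/2·ρ3
  [ 1  8  0  |  38/3 ]
  [ 0  1  0  |   4/3 ]
  [ 0  0  1  |     2 ]
ρ1 := ρ1 − 8·ρ2
  [ 1  0  0  |    2 ]
  [ 0  1  0  |  4/3 ]
  [ 0  0  1  |    2 ]
Reading off the last column: a = 2, b = 4/3, c = 2.

(2, 4/3, 2)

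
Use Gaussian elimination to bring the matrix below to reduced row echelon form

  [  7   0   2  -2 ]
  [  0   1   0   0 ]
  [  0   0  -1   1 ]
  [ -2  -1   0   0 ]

[[1, 0, 0, 0], [0, 1, 0, 0], [0, 0, 1, -1], [0, 0, 0, 0]]

R1 -> 1/7·R1
  [  1   0  2/7  -2/7 ]
  [  0   1    0     0 ]
  [  0   0   -1     1 ]
  [ -2  -1    0     0 ]
R4 -> R4 + 2·R1
  [ 1   0  2/7  -2/7 ]
  [ 0   1    0     0 ]
  [ 0   0   -1     1 ]
  [ 0  -1  4/7  -4/7 ]
R4 -> R4 + R2
  [ 1  0  2/7  -2/7 ]
  [ 0  1    0     0 ]
  [ 0  0   -1     1 ]
  [ 0  0  4/7  -4/7 ]
R3 -> -1·R3
  [ 1  0  2/7  -2/7 ]
  [ 0  1    0     0 ]
  [ 0  0    1    -1 ]
  [ 0  0  4/7  -4/7 ]
R4 -> R4 − 4/7·R3
  [ 1  0  2/7  -2/7 ]
  [ 0  1    0     0 ]
  [ 0  0    1    -1 ]
  [ 0  0    0     0 ]
R1 -> R1 − 2/7·R3
  [ 1  0  0   0 ]
  [ 0  1  0   0 ]
  [ 0  0  1  -1 ]
  [ 0  0  0   0 ]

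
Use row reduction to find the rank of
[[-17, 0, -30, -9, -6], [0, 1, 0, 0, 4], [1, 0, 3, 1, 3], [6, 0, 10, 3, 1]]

ρ1 → -1/17·ρ1
  [ 1  0  30/17  9/17  6/17 ]
  [ 0  1      0     0     4 ]
  [ 1  0      3     1     3 ]
  [ 6  0     10     3     1 ]
ρ3 → ρ3 − ρ1
  [ 1  0  30/17  9/17   6/17 ]
  [ 0  1      0     0      4 ]
  [ 0  0  21/17  8/17  45/17 ]
  [ 6  0     10     3      1 ]
ρ4 → ρ4 − 6·ρ1
  [ 1  0   30/17   9/17    6/17 ]
  [ 0  1       0      0       4 ]
  [ 0  0   21/17   8/17   45/17 ]
  [ 0  0  -10/17  -3/17  -19/17 ]
ρ3 → 17/21·ρ3
  [ 1  0   30/17   9/17    6/17 ]
  [ 0  1       0      0       4 ]
  [ 0  0       1   8/21    15/7 ]
  [ 0  0  -10/17  -3/17  -19/17 ]
ρ4 → ρ4 + 10/17·ρ3
  [ 1  0  30/17  9/17  6/17 ]
  [ 0  1      0     0     4 ]
  [ 0  0      1  8/21  15/7 ]
  [ 0  0      0  1/21   1/7 ]
ρ4 → 21·ρ4
  [ 1  0  30/17  9/17  6/17 ]
  [ 0  1      0     0     4 ]
  [ 0  0      1  8/21  15/7 ]
  [ 0  0      0     1     3 ]
ρ3 → ρ3 − 8/21·ρ4
  [ 1  0  30/17  9/17  6/17 ]
  [ 0  1      0     0     4 ]
  [ 0  0      1     0     1 ]
  [ 0  0      0     1     3 ]
ρ1 → ρ1 − 9/17·ρ4
  [ 1  0  30/17  0  -21/17 ]
  [ 0  1      0  0       4 ]
  [ 0  0      1  0       1 ]
  [ 0  0      0  1       3 ]
ρ1 → ρ1 − 30/17·ρ3
  [ 1  0  0  0  -3 ]
  [ 0  1  0  0   4 ]
  [ 0  0  1  0   1 ]
  [ 0  0  0  1   3 ]
The reduced form has 4 nonzero rows.

rank = 4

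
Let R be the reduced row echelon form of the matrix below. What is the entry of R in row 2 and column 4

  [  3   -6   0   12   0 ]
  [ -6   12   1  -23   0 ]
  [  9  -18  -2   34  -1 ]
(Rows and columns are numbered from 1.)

1

Multiply R1 by 1/3.
  [  1   -2   0    4   0 ]
  [ -6   12   1  -23   0 ]
  [  9  -18  -2   34  -1 ]
Add 6 times R1 to R2.
  [ 1   -2   0   4   0 ]
  [ 0    0   1   1   0 ]
  [ 9  -18  -2  34  -1 ]
Subtract 9 times R1 from R3.
  [ 1  -2   0   4   0 ]
  [ 0   0   1   1   0 ]
  [ 0   0  -2  -2  -1 ]
Add 2 times R2 to R3.
  [ 1  -2  0  4   0 ]
  [ 0   0  1  1   0 ]
  [ 0   0  0  0  -1 ]
Multiply R3 by -1.
  [ 1  -2  0  4  0 ]
  [ 0   0  1  1  0 ]
  [ 0   0  0  0  1 ]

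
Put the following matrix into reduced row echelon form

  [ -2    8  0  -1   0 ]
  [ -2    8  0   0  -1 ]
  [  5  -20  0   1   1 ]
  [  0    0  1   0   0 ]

R1 := -1/2·R1
R2 := R2 + 2·R1
R3 := R3 − 5·R1
R2 ↔ R4
R3 := -2/3·R3
R4 := R4 − R3
R4 := -3·R4
R3 := R3 + 2/3·R4
R1 := R1 − 1/2·R3

[[1, -4, 0, 0, 0], [0, 0, 1, 0, 0], [0, 0, 0, 1, 0], [0, 0, 0, 0, 1]]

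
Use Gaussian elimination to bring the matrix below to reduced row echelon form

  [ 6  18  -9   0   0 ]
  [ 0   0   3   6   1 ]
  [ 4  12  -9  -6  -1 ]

[[1, 3, 0, 3, 1/2], [0, 0, 1, 2, 1/3], [0, 0, 0, 0, 0]]

r1 → 1/6·r1
  [ 1   3  -3/2   0   0 ]
  [ 0   0     3   6   1 ]
  [ 4  12    -9  -6  -1 ]
r3 → r3 − 4·r1
  [ 1  3  -3/2   0   0 ]
  [ 0  0     3   6   1 ]
  [ 0  0    -3  -6  -1 ]
r2 → 1/3·r2
  [ 1  3  -3/2   0    0 ]
  [ 0  0     1   2  1/3 ]
  [ 0  0    -3  -6   -1 ]
r3 → r3 + 3·r2
  [ 1  3  -3/2  0    0 ]
  [ 0  0     1  2  1/3 ]
  [ 0  0     0  0    0 ]
r1 → r1 + 3/2·r2
  [ 1  3  0  3  1/2 ]
  [ 0  0  1  2  1/3 ]
  [ 0  0  0  0    0 ]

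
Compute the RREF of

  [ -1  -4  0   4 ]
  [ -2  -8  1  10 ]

[[1, 4, 0, -4], [0, 0, 1, 2]]

Multiply R1 by -1.
  [  1   4  0  -4 ]
  [ -2  -8  1  10 ]
Add 2 times R1 to R2.
  [ 1  4  0  -4 ]
  [ 0  0  1   2 ]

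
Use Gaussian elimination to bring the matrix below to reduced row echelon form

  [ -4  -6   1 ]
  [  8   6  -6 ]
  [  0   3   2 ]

[[1, 0, -5/4], [0, 1, 2/3], [0, 0, 0]]

r1 ← -1/4·r1
  [ 1  3/2  -1/4 ]
  [ 8    6    -6 ]
  [ 0    3     2 ]
r2 ← r2 − 8·r1
  [ 1  3/2  -1/4 ]
  [ 0   -6    -4 ]
  [ 0    3     2 ]
r2 ← -1/6·r2
  [ 1  3/2  -1/4 ]
  [ 0    1   2/3 ]
  [ 0    3     2 ]
r3 ← r3 − 3·r2
  [ 1  3/2  -1/4 ]
  [ 0    1   2/3 ]
  [ 0    0     0 ]
r1 ← r1 − 3/2·r2
  [ 1  0  -5/4 ]
  [ 0  1   2/3 ]
  [ 0  0     0 ]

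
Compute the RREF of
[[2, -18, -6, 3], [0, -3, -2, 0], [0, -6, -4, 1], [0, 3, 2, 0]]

[[1, 0, 3, 0], [0, 1, 2/3, 0], [0, 0, 0, 1], [0, 0, 0, 0]]

r1 := 1/2·r1
r2 := -1/3·r2
r3 := r3 + 6·r2
r4 := r4 − 3·r2
r1 := r1 − 3/2·r3
r1 := r1 + 9·r2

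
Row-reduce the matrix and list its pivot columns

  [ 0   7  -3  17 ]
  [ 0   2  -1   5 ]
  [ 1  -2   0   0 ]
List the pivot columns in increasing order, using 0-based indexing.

r1 ↔ r3
  [ 1  -2   0   0 ]
  [ 0   2  -1   5 ]
  [ 0   7  -3  17 ]
r2 := 1/2·r2
  [ 1  -2     0    0 ]
  [ 0   1  -1/2  5/2 ]
  [ 0   7    -3   17 ]
r3 := r3 − 7·r2
  [ 1  -2     0     0 ]
  [ 0   1  -1/2   5/2 ]
  [ 0   0   1/2  -1/2 ]
r3 := 2·r3
  [ 1  -2     0    0 ]
  [ 0   1  -1/2  5/2 ]
  [ 0   0     1   -1 ]
r2 := r2 + 1/2·r3
  [ 1  -2  0   0 ]
  [ 0   1  0   2 ]
  [ 0   0  1  -1 ]
r1 := r1 + 2·r2
  [ 1  0  0   4 ]
  [ 0  1  0   2 ]
  [ 0  0  1  -1 ]
Pivot columns are the columns containing a leading 1.

0, 1, 2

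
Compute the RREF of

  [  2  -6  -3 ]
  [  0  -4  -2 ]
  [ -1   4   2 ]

[[1, 0, 0], [0, 1, 1/2], [0, 0, 0]]

R1 ← 1/2·R1
  [  1  -3  -3/2 ]
  [  0  -4    -2 ]
  [ -1   4     2 ]
R3 ← R3 + R1
  [ 1  -3  -3/2 ]
  [ 0  -4    -2 ]
  [ 0   1   1/2 ]
R2 ← -1/4·R2
  [ 1  -3  -3/2 ]
  [ 0   1   1/2 ]
  [ 0   1   1/2 ]
R3 ← R3 − R2
  [ 1  -3  -3/2 ]
  [ 0   1   1/2 ]
  [ 0   0     0 ]
R1 ← R1 + 3·R2
  [ 1  0    0 ]
  [ 0  1  1/2 ]
  [ 0  0    0 ]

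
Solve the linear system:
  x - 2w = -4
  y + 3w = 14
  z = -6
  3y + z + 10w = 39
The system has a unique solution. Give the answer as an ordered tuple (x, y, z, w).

Form the augmented matrix and row-reduce:
  [ 1  0  0  -2  |  -4 ]
  [ 0  1  0   3  |  14 ]
  [ 0  0  1   0  |  -6 ]
  [ 0  3  1  10  |  39 ]
R4 := R4 − 3·R2
  [ 1  0  0  -2  |  -4 ]
  [ 0  1  0   3  |  14 ]
  [ 0  0  1   0  |  -6 ]
  [ 0  0  1   1  |  -3 ]
R4 := R4 − R3
  [ 1  0  0  -2  |  -4 ]
  [ 0  1  0   3  |  14 ]
  [ 0  0  1   0  |  -6 ]
  [ 0  0  0   1  |   3 ]
R2 := R2 − 3·R4
  [ 1  0  0  -2  |  -4 ]
  [ 0  1  0   0  |   5 ]
  [ 0  0  1   0  |  -6 ]
  [ 0  0  0   1  |   3 ]
R1 := R1 + 2·R4
  [ 1  0  0  0  |   2 ]
  [ 0  1  0  0  |   5 ]
  [ 0  0  1  0  |  -6 ]
  [ 0  0  0  1  |   3 ]
Reading off the last column: x = 2, y = 5, z = -6, w = 3.

(2, 5, -6, 3)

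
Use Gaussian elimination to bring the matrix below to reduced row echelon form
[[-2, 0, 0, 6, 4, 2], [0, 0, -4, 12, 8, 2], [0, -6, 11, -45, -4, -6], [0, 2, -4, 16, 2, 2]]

[[1, 0, 0, -3, -2, 0], [0, 1, 0, 2, -3, 0], [0, 0, 1, -3, -2, 0], [0, 0, 0, 0, 0, 1]]

r1 -> -1/2·r1
  [ 1   0   0   -3  -2  -1 ]
  [ 0   0  -4   12   8   2 ]
  [ 0  -6  11  -45  -4  -6 ]
  [ 0   2  -4   16   2   2 ]
r2 <=> r3
  [ 1   0   0   -3  -2  -1 ]
  [ 0  -6  11  -45  -4  -6 ]
  [ 0   0  -4   12   8   2 ]
  [ 0   2  -4   16   2   2 ]
r2 -> -1/6·r2
  [ 1  0      0    -3   -2  -1 ]
  [ 0  1  -11/6  15/2  2/3   1 ]
  [ 0  0     -4    12    8   2 ]
  [ 0  2     -4    16    2   2 ]
r4 -> r4 − 2·r2
  [ 1  0      0    -3   -2  -1 ]
  [ 0  1  -11/6  15/2  2/3   1 ]
  [ 0  0     -4    12    8   2 ]
  [ 0  0   -1/3     1  2/3   0 ]
r3 -> -1/4·r3
  [ 1  0      0    -3   -2    -1 ]
  [ 0  1  -11/6  15/2  2/3     1 ]
  [ 0  0      1    -3   -2  -1/2 ]
  [ 0  0   -1/3     1  2/3     0 ]
r4 -> r4 + 1/3·r3
  [ 1  0      0    -3   -2    -1 ]
  [ 0  1  -11/6  15/2  2/3     1 ]
  [ 0  0      1    -3   -2  -1/2 ]
  [ 0  0      0     0    0  -1/6 ]
r4 -> -6·r4
  [ 1  0      0    -3   -2    -1 ]
  [ 0  1  -11/6  15/2  2/3     1 ]
  [ 0  0      1    -3   -2  -1/2 ]
  [ 0  0      0     0    0     1 ]
r3 -> r3 + 1/2·r4
  [ 1  0      0    -3   -2  -1 ]
  [ 0  1  -11/6  15/2  2/3   1 ]
  [ 0  0      1    -3   -2   0 ]
  [ 0  0      0     0    0   1 ]
r2 -> r2 − r4
  [ 1  0      0    -3   -2  -1 ]
  [ 0  1  -11/6  15/2  2/3   0 ]
  [ 0  0      1    -3   -2   0 ]
  [ 0  0      0     0    0   1 ]
r1 -> r1 + r4
  [ 1  0      0    -3   -2  0 ]
  [ 0  1  -11/6  15/2  2/3  0 ]
  [ 0  0      1    -3   -2  0 ]
  [ 0  0      0     0    0  1 ]
r2 -> r2 + 11/6·r3
  [ 1  0  0  -3  -2  0 ]
  [ 0  1  0   2  -3  0 ]
  [ 0  0  1  -3  -2  0 ]
  [ 0  0  0   0   0  1 ]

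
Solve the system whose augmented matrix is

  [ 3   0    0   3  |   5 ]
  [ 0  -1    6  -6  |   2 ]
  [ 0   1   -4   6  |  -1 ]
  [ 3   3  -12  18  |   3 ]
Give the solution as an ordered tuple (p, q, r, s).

r1 := 1/3·r1
  [ 1   0    0   1  |  5/3 ]
  [ 0  -1    6  -6  |    2 ]
  [ 0   1   -4   6  |   -1 ]
  [ 3   3  -12  18  |    3 ]
r4 := r4 − 3·r1
  [ 1   0    0   1  |  5/3 ]
  [ 0  -1    6  -6  |    2 ]
  [ 0   1   -4   6  |   -1 ]
  [ 0   3  -12  15  |   -2 ]
r2 := -1·r2
  [ 1  0    0   1  |  5/3 ]
  [ 0  1   -6   6  |   -2 ]
  [ 0  1   -4   6  |   -1 ]
  [ 0  3  -12  15  |   -2 ]
r3 := r3 − r2
  [ 1  0    0   1  |  5/3 ]
  [ 0  1   -6   6  |   -2 ]
  [ 0  0    2   0  |    1 ]
  [ 0  3  -12  15  |   -2 ]
r4 := r4 − 3·r2
  [ 1  0   0   1  |  5/3 ]
  [ 0  1  -6   6  |   -2 ]
  [ 0  0   2   0  |    1 ]
  [ 0  0   6  -3  |    4 ]
r3 := 1/2·r3
  [ 1  0   0   1  |  5/3 ]
  [ 0  1  -6   6  |   -2 ]
  [ 0  0   1   0  |  1/2 ]
  [ 0  0   6  -3  |    4 ]
r4 := r4 − 6·r3
  [ 1  0   0   1  |  5/3 ]
  [ 0  1  -6   6  |   -2 ]
  [ 0  0   1   0  |  1/2 ]
  [ 0  0   0  -3  |    1 ]
r4 := -1/3·r4
  [ 1  0   0  1  |   5/3 ]
  [ 0  1  -6  6  |    -2 ]
  [ 0  0   1  0  |   1/2 ]
  [ 0  0   0  1  |  -1/3 ]
r2 := r2 − 6·r4
  [ 1  0   0  1  |   5/3 ]
  [ 0  1  -6  0  |     0 ]
  [ 0  0   1  0  |   1/2 ]
  [ 0  0   0  1  |  -1/3 ]
r1 := r1 − r4
  [ 1  0   0  0  |     2 ]
  [ 0  1  -6  0  |     0 ]
  [ 0  0   1  0  |   1/2 ]
  [ 0  0   0  1  |  -1/3 ]
r2 := r2 + 6·r3
  [ 1  0  0  0  |     2 ]
  [ 0  1  0  0  |     3 ]
  [ 0  0  1  0  |   1/2 ]
  [ 0  0  0  1  |  -1/3 ]
Reading off the last column: p = 2, q = 3, r = 1/2, s = -1/3.

(2, 3, 1/2, -1/3)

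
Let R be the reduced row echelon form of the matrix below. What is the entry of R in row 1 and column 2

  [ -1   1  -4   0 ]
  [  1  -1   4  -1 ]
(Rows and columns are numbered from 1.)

Multiply R1 by -1.
Subtract R1 from R2.
Multiply R2 by -1.

-1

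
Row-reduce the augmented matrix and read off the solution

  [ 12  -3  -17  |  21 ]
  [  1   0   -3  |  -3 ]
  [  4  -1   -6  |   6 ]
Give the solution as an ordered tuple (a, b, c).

R1 → 1/12·R1
  [ 1  -1/4  -17/12  |  7/4 ]
  [ 1     0      -3  |   -3 ]
  [ 4    -1      -6  |    6 ]
R2 → R2 − R1
  [ 1  -1/4  -17/12  |    7/4 ]
  [ 0   1/4  -19/12  |  -19/4 ]
  [ 4    -1      -6  |      6 ]
R3 → R3 − 4·R1
  [ 1  -1/4  -17/12  |    7/4 ]
  [ 0   1/4  -19/12  |  -19/4 ]
  [ 0     0    -1/3  |     -1 ]
R2 → 4·R2
  [ 1  -1/4  -17/12  |  7/4 ]
  [ 0     1   -19/3  |  -19 ]
  [ 0     0    -1/3  |   -1 ]
R3 → -3·R3
  [ 1  -1/4  -17/12  |  7/4 ]
  [ 0     1   -19/3  |  -19 ]
  [ 0     0       1  |    3 ]
R2 → R2 + 19/3·R3
  [ 1  -1/4  -17/12  |  7/4 ]
  [ 0     1       0  |    0 ]
  [ 0     0       1  |    3 ]
R1 → R1 + 17/12·R3
  [ 1  -1/4  0  |  6 ]
  [ 0     1  0  |  0 ]
  [ 0     0  1  |  3 ]
R1 → R1 + 1/4·R2
  [ 1  0  0  |  6 ]
  [ 0  1  0  |  0 ]
  [ 0  0  1  |  3 ]
Reading off the last column: a = 6, b = 0, c = 3.

(6, 0, 3)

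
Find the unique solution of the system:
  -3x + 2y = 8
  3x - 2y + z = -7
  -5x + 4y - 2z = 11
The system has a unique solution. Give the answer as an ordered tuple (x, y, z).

Form the augmented matrix and row-reduce:
  [ -3   2   0  |   8 ]
  [  3  -2   1  |  -7 ]
  [ -5   4  -2  |  11 ]
R1 → -1/3·R1
  [  1  -2/3   0  |  -8/3 ]
  [  3    -2   1  |    -7 ]
  [ -5     4  -2  |    11 ]
R2 → R2 − 3·R1
  [  1  -2/3   0  |  -8/3 ]
  [  0     0   1  |     1 ]
  [ -5     4  -2  |    11 ]
R3 → R3 + 5·R1
  [ 1  -2/3   0  |  -8/3 ]
  [ 0     0   1  |     1 ]
  [ 0   2/3  -2  |  -7/3 ]
R2 ↔ R3
  [ 1  -2/3   0  |  -8/3 ]
  [ 0   2/3  -2  |  -7/3 ]
  [ 0     0   1  |     1 ]
R2 → 3/2·R2
  [ 1  -2/3   0  |  -8/3 ]
  [ 0     1  -3  |  -7/2 ]
  [ 0     0   1  |     1 ]
R2 → R2 + 3·R3
  [ 1  -2/3  0  |  -8/3 ]
  [ 0     1  0  |  -1/2 ]
  [ 0     0  1  |     1 ]
R1 → R1 + 2/3·R2
  [ 1  0  0  |    -3 ]
  [ 0  1  0  |  -1/2 ]
  [ 0  0  1  |     1 ]
Reading off the last column: x = -3, y = -1/2, z = 1.

(-3, -1/2, 1)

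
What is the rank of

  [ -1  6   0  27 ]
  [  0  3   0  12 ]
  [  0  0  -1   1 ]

R1 → -1·R1
R2 → 1/3·R2
R3 → -1·R3
R1 → R1 + 6·R2
The reduced form has 3 nonzero rows.

rank = 3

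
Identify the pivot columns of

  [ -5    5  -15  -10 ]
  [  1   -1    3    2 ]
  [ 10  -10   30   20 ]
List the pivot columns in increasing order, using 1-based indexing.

Multiply R1 by -1/5.
  [  1   -1   3   2 ]
  [  1   -1   3   2 ]
  [ 10  -10  30  20 ]
Subtract R1 from R2.
  [  1   -1   3   2 ]
  [  0    0   0   0 ]
  [ 10  -10  30  20 ]
Subtract 10 times R1 from R3.
  [ 1  -1  3  2 ]
  [ 0   0  0  0 ]
  [ 0   0  0  0 ]
Pivot columns are the columns containing a leading 1.

1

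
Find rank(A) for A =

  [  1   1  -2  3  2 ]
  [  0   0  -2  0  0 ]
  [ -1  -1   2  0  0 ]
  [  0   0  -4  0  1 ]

Add r1 to r3.
  [ 1  1  -2  3  2 ]
  [ 0  0  -2  0  0 ]
  [ 0  0   0  3  2 ]
  [ 0  0  -4  0  1 ]
Multiply r2 by -1/2.
  [ 1  1  -2  3  2 ]
  [ 0  0   1  0  0 ]
  [ 0  0   0  3  2 ]
  [ 0  0  -4  0  1 ]
Add 4 times r2 to r4.
  [ 1  1  -2  3  2 ]
  [ 0  0   1  0  0 ]
  [ 0  0   0  3  2 ]
  [ 0  0   0  0  1 ]
Multiply r3 by 1/3.
  [ 1  1  -2  3    2 ]
  [ 0  0   1  0    0 ]
  [ 0  0   0  1  2/3 ]
  [ 0  0   0  0    1 ]
Subtract 2/3 times r4 from r3.
  [ 1  1  -2  3  2 ]
  [ 0  0   1  0  0 ]
  [ 0  0   0  1  0 ]
  [ 0  0   0  0  1 ]
Subtract 2 times r4 from r1.
  [ 1  1  -2  3  0 ]
  [ 0  0   1  0  0 ]
  [ 0  0   0  1  0 ]
  [ 0  0   0  0  1 ]
Subtract 3 times r3 from r1.
  [ 1  1  -2  0  0 ]
  [ 0  0   1  0  0 ]
  [ 0  0   0  1  0 ]
  [ 0  0   0  0  1 ]
Add 2 times r2 to r1.
  [ 1  1  0  0  0 ]
  [ 0  0  1  0  0 ]
  [ 0  0  0  1  0 ]
  [ 0  0  0  0  1 ]
The reduced form has 4 nonzero rows.

rank = 4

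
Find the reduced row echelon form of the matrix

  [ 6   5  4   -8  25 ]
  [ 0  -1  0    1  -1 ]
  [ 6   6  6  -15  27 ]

ρ1 := 1/6·ρ1
ρ3 := ρ3 − 6·ρ1
ρ2 := -1·ρ2
ρ3 := ρ3 − ρ2
ρ3 := 1/2·ρ3
ρ1 := ρ1 − 2/3·ρ3
ρ1 := ρ1 − 5/6·ρ2

[[1, 0, 0, 3/2, 3], [0, 1, 0, -1, 1], [0, 0, 1, -3, 1/2]]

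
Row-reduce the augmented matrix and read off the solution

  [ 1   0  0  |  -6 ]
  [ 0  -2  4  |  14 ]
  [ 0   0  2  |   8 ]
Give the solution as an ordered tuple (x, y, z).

r2 -> -1/2·r2
  [ 1  0   0  |  -6 ]
  [ 0  1  -2  |  -7 ]
  [ 0  0   2  |   8 ]
r3 -> 1/2·r3
  [ 1  0   0  |  -6 ]
  [ 0  1  -2  |  -7 ]
  [ 0  0   1  |   4 ]
r2 -> r2 + 2·r3
  [ 1  0  0  |  -6 ]
  [ 0  1  0  |   1 ]
  [ 0  0  1  |   4 ]
Reading off the last column: x = -6, y = 1, z = 4.

(-6, 1, 4)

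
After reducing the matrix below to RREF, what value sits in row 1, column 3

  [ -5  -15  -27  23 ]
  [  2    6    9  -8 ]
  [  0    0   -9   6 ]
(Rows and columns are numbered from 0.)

R1 → -1/5·R1
  [ 1  3  27/5  -23/5 ]
  [ 2  6     9     -8 ]
  [ 0  0    -9      6 ]
R2 → R2 − 2·R1
  [ 1  3  27/5  -23/5 ]
  [ 0  0  -9/5    6/5 ]
  [ 0  0    -9      6 ]
R2 → -5/9·R2
  [ 1  3  27/5  -23/5 ]
  [ 0  0     1   -2/3 ]
  [ 0  0    -9      6 ]
R3 → R3 + 9·R2
  [ 1  3  27/5  -23/5 ]
  [ 0  0     1   -2/3 ]
  [ 0  0     0      0 ]
R1 → R1 − 27/5·R2
  [ 1  3  0    -1 ]
  [ 0  0  1  -2/3 ]
  [ 0  0  0     0 ]

-2/3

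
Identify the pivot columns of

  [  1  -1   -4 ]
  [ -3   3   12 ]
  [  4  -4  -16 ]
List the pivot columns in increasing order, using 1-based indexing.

R2 := R2 + 3·R1
  [ 1  -1   -4 ]
  [ 0   0    0 ]
  [ 4  -4  -16 ]
R3 := R3 − 4·R1
  [ 1  -1  -4 ]
  [ 0   0   0 ]
  [ 0   0   0 ]
Pivot columns are the columns containing a leading 1.

1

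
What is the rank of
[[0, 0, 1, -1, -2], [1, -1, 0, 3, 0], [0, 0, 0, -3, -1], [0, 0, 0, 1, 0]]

rank = 4

Swap r1 and r2.
  [ 1  -1  0   3   0 ]
  [ 0   0  1  -1  -2 ]
  [ 0   0  0  -3  -1 ]
  [ 0   0  0   1   0 ]
Multiply r3 by -1/3.
  [ 1  -1  0   3    0 ]
  [ 0   0  1  -1   -2 ]
  [ 0   0  0   1  1/3 ]
  [ 0   0  0   1    0 ]
Subtract r3 from r4.
  [ 1  -1  0   3     0 ]
  [ 0   0  1  -1    -2 ]
  [ 0   0  0   1   1/3 ]
  [ 0   0  0   0  -1/3 ]
Multiply r4 by -3.
  [ 1  -1  0   3    0 ]
  [ 0   0  1  -1   -2 ]
  [ 0   0  0   1  1/3 ]
  [ 0   0  0   0    1 ]
Subtract 1/3 times r4 from r3.
  [ 1  -1  0   3   0 ]
  [ 0   0  1  -1  -2 ]
  [ 0   0  0   1   0 ]
  [ 0   0  0   0   1 ]
Add 2 times r4 to r2.
  [ 1  -1  0   3  0 ]
  [ 0   0  1  -1  0 ]
  [ 0   0  0   1  0 ]
  [ 0   0  0   0  1 ]
Add r3 to r2.
  [ 1  -1  0  3  0 ]
  [ 0   0  1  0  0 ]
  [ 0   0  0  1  0 ]
  [ 0   0  0  0  1 ]
Subtract 3 times r3 from r1.
  [ 1  -1  0  0  0 ]
  [ 0   0  1  0  0 ]
  [ 0   0  0  1  0 ]
  [ 0   0  0  0  1 ]
The reduced form has 4 nonzero rows.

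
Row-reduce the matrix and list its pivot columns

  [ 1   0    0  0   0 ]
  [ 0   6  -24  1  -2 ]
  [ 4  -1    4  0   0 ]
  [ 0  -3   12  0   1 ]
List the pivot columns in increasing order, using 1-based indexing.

r3 → r3 − 4·r1
  [ 1   0    0  0   0 ]
  [ 0   6  -24  1  -2 ]
  [ 0  -1    4  0   0 ]
  [ 0  -3   12  0   1 ]
r2 → 1/6·r2
  [ 1   0   0    0     0 ]
  [ 0   1  -4  1/6  -1/3 ]
  [ 0  -1   4    0     0 ]
  [ 0  -3  12    0     1 ]
r3 → r3 + r2
  [ 1   0   0    0     0 ]
  [ 0   1  -4  1/6  -1/3 ]
  [ 0   0   0  1/6  -1/3 ]
  [ 0  -3  12    0     1 ]
r4 → r4 + 3·r2
  [ 1  0   0    0     0 ]
  [ 0  1  -4  1/6  -1/3 ]
  [ 0  0   0  1/6  -1/3 ]
  [ 0  0   0  1/2     0 ]
r3 → 6·r3
  [ 1  0   0    0     0 ]
  [ 0  1  -4  1/6  -1/3 ]
  [ 0  0   0    1    -2 ]
  [ 0  0   0  1/2     0 ]
r4 → r4 − 1/2·r3
  [ 1  0   0    0     0 ]
  [ 0  1  -4  1/6  -1/3 ]
  [ 0  0   0    1    -2 ]
  [ 0  0   0    0     1 ]
r3 → r3 + 2·r4
  [ 1  0   0    0     0 ]
  [ 0  1  -4  1/6  -1/3 ]
  [ 0  0   0    1     0 ]
  [ 0  0   0    0     1 ]
r2 → r2 + 1/3·r4
  [ 1  0   0    0  0 ]
  [ 0  1  -4  1/6  0 ]
  [ 0  0   0    1  0 ]
  [ 0  0   0    0  1 ]
r2 → r2 − 1/6·r3
  [ 1  0   0  0  0 ]
  [ 0  1  -4  0  0 ]
  [ 0  0   0  1  0 ]
  [ 0  0   0  0  1 ]
Pivot columns are the columns containing a leading 1.

1, 2, 4, 5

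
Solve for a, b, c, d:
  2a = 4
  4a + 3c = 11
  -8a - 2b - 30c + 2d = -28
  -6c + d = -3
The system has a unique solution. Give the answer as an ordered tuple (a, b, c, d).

(2, -6, 1, 3)

Form the augmented matrix and row-reduce:
  [  2   0    0  0  |    4 ]
  [  4   0    3  0  |   11 ]
  [ -8  -2  -30  2  |  -28 ]
  [  0   0   -6  1  |   -3 ]
r1 := 1/2·r1
  [  1   0    0  0  |    2 ]
  [  4   0    3  0  |   11 ]
  [ -8  -2  -30  2  |  -28 ]
  [  0   0   -6  1  |   -3 ]
r2 := r2 − 4·r1
  [  1   0    0  0  |    2 ]
  [  0   0    3  0  |    3 ]
  [ -8  -2  -30  2  |  -28 ]
  [  0   0   -6  1  |   -3 ]
r3 := r3 + 8·r1
  [ 1   0    0  0  |    2 ]
  [ 0   0    3  0  |    3 ]
  [ 0  -2  -30  2  |  -12 ]
  [ 0   0   -6  1  |   -3 ]
r2 <-> r3
  [ 1   0    0  0  |    2 ]
  [ 0  -2  -30  2  |  -12 ]
  [ 0   0    3  0  |    3 ]
  [ 0   0   -6  1  |   -3 ]
r2 := -1/2·r2
  [ 1  0   0   0  |   2 ]
  [ 0  1  15  -1  |   6 ]
  [ 0  0   3   0  |   3 ]
  [ 0  0  -6   1  |  -3 ]
r3 := 1/3·r3
  [ 1  0   0   0  |   2 ]
  [ 0  1  15  -1  |   6 ]
  [ 0  0   1   0  |   1 ]
  [ 0  0  -6   1  |  -3 ]
r4 := r4 + 6·r3
  [ 1  0   0   0  |  2 ]
  [ 0  1  15  -1  |  6 ]
  [ 0  0   1   0  |  1 ]
  [ 0  0   0   1  |  3 ]
r2 := r2 + r4
  [ 1  0   0  0  |  2 ]
  [ 0  1  15  0  |  9 ]
  [ 0  0   1  0  |  1 ]
  [ 0  0   0  1  |  3 ]
r2 := r2 − 15·r3
  [ 1  0  0  0  |   2 ]
  [ 0  1  0  0  |  -6 ]
  [ 0  0  1  0  |   1 ]
  [ 0  0  0  1  |   3 ]
Reading off the last column: a = 2, b = -6, c = 1, d = 3.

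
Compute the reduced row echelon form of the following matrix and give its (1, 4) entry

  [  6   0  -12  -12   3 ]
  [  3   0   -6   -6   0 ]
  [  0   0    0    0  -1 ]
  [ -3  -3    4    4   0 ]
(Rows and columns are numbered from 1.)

-2

Multiply ρ1 by 1/6.
  [  1   0  -2  -2  1/2 ]
  [  3   0  -6  -6    0 ]
  [  0   0   0   0   -1 ]
  [ -3  -3   4   4    0 ]
Subtract 3 times ρ1 from ρ2.
  [  1   0  -2  -2   1/2 ]
  [  0   0   0   0  -3/2 ]
  [  0   0   0   0    -1 ]
  [ -3  -3   4   4     0 ]
Add 3 times ρ1 to ρ4.
  [ 1   0  -2  -2   1/2 ]
  [ 0   0   0   0  -3/2 ]
  [ 0   0   0   0    -1 ]
  [ 0  -3  -2  -2   3/2 ]
Swap ρ2 and ρ4.
  [ 1   0  -2  -2   1/2 ]
  [ 0  -3  -2  -2   3/2 ]
  [ 0   0   0   0    -1 ]
  [ 0   0   0   0  -3/2 ]
Multiply ρ2 by -1/3.
  [ 1  0   -2   -2   1/2 ]
  [ 0  1  2/3  2/3  -1/2 ]
  [ 0  0    0    0    -1 ]
  [ 0  0    0    0  -3/2 ]
Multiply ρ3 by -1.
  [ 1  0   -2   -2   1/2 ]
  [ 0  1  2/3  2/3  -1/2 ]
  [ 0  0    0    0     1 ]
  [ 0  0    0    0  -3/2 ]
Add 3/2 times ρ3 to ρ4.
  [ 1  0   -2   -2   1/2 ]
  [ 0  1  2/3  2/3  -1/2 ]
  [ 0  0    0    0     1 ]
  [ 0  0    0    0     0 ]
Add 1/2 times ρ3 to ρ2.
  [ 1  0   -2   -2  1/2 ]
  [ 0  1  2/3  2/3    0 ]
  [ 0  0    0    0    1 ]
  [ 0  0    0    0    0 ]
Subtract 1/2 times ρ3 from ρ1.
  [ 1  0   -2   -2  0 ]
  [ 0  1  2/3  2/3  0 ]
  [ 0  0    0    0  1 ]
  [ 0  0    0    0  0 ]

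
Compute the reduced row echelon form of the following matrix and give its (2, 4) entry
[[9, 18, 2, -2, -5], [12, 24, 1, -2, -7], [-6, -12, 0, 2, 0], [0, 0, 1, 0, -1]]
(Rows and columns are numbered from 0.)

ρ1 → 1/9·ρ1
  [  1    2  2/9  -2/9  -5/9 ]
  [ 12   24    1    -2    -7 ]
  [ -6  -12    0     2     0 ]
  [  0    0    1     0    -1 ]
ρ2 → ρ2 − 12·ρ1
  [  1    2   2/9  -2/9  -5/9 ]
  [  0    0  -5/3   2/3  -1/3 ]
  [ -6  -12     0     2     0 ]
  [  0    0     1     0    -1 ]
ρ3 → ρ3 + 6·ρ1
  [ 1  2   2/9  -2/9   -5/9 ]
  [ 0  0  -5/3   2/3   -1/3 ]
  [ 0  0   4/3   2/3  -10/3 ]
  [ 0  0     1     0     -1 ]
ρ2 → -3/5·ρ2
  [ 1  2  2/9  -2/9   -5/9 ]
  [ 0  0    1  -2/5    1/5 ]
  [ 0  0  4/3   2/3  -10/3 ]
  [ 0  0    1     0     -1 ]
ρ3 → ρ3 − 4/3·ρ2
  [ 1  2  2/9  -2/9   -5/9 ]
  [ 0  0    1  -2/5    1/5 ]
  [ 0  0    0   6/5  -18/5 ]
  [ 0  0    1     0     -1 ]
ρ4 → ρ4 − ρ2
  [ 1  2  2/9  -2/9   -5/9 ]
  [ 0  0    1  -2/5    1/5 ]
  [ 0  0    0   6/5  -18/5 ]
  [ 0  0    0   2/5   -6/5 ]
ρ3 → 5/6·ρ3
  [ 1  2  2/9  -2/9  -5/9 ]
  [ 0  0    1  -2/5   1/5 ]
  [ 0  0    0     1    -3 ]
  [ 0  0    0   2/5  -6/5 ]
ρ4 → ρ4 − 2/5·ρ3
  [ 1  2  2/9  -2/9  -5/9 ]
  [ 0  0    1  -2/5   1/5 ]
  [ 0  0    0     1    -3 ]
  [ 0  0    0     0     0 ]
ρ2 → ρ2 + 2/5·ρ3
  [ 1  2  2/9  -2/9  -5/9 ]
  [ 0  0    1     0    -1 ]
  [ 0  0    0     1    -3 ]
  [ 0  0    0     0     0 ]
ρ1 → ρ1 + 2/9·ρ3
  [ 1  2  2/9  0  -11/9 ]
  [ 0  0    1  0     -1 ]
  [ 0  0    0  1     -3 ]
  [ 0  0    0  0      0 ]
ρ1 → ρ1 − 2/9·ρ2
  [ 1  2  0  0  -1 ]
  [ 0  0  1  0  -1 ]
  [ 0  0  0  1  -3 ]
  [ 0  0  0  0   0 ]

-3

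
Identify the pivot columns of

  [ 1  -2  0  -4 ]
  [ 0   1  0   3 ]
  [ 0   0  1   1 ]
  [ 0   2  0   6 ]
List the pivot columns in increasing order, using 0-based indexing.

0, 1, 2

r4 -> r4 − 2·r2
  [ 1  -2  0  -4 ]
  [ 0   1  0   3 ]
  [ 0   0  1   1 ]
  [ 0   0  0   0 ]
r1 -> r1 + 2·r2
  [ 1  0  0  2 ]
  [ 0  1  0  3 ]
  [ 0  0  1  1 ]
  [ 0  0  0  0 ]
Pivot columns are the columns containing a leading 1.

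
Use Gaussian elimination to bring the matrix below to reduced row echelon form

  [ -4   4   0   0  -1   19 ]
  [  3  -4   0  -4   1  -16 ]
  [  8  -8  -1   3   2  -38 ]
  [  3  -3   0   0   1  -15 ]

[[1, 0, 0, 4, 0, -3], [0, 1, 0, 4, 0, 1], [0, 0, 1, -3, 0, 0], [0, 0, 0, 0, 1, -3]]

R1 := -1/4·R1
  [ 1  -1   0   0  1/4  -19/4 ]
  [ 3  -4   0  -4    1    -16 ]
  [ 8  -8  -1   3    2    -38 ]
  [ 3  -3   0   0    1    -15 ]
R2 := R2 − 3·R1
  [ 1  -1   0   0  1/4  -19/4 ]
  [ 0  -1   0  -4  1/4   -7/4 ]
  [ 8  -8  -1   3    2    -38 ]
  [ 3  -3   0   0    1    -15 ]
R3 := R3 − 8·R1
  [ 1  -1   0   0  1/4  -19/4 ]
  [ 0  -1   0  -4  1/4   -7/4 ]
  [ 0   0  -1   3    0      0 ]
  [ 3  -3   0   0    1    -15 ]
R4 := R4 − 3·R1
  [ 1  -1   0   0  1/4  -19/4 ]
  [ 0  -1   0  -4  1/4   -7/4 ]
  [ 0   0  -1   3    0      0 ]
  [ 0   0   0   0  1/4   -3/4 ]
R2 := -1·R2
  [ 1  -1   0  0   1/4  -19/4 ]
  [ 0   1   0  4  -1/4    7/4 ]
  [ 0   0  -1  3     0      0 ]
  [ 0   0   0  0   1/4   -3/4 ]
R3 := -1·R3
  [ 1  -1  0   0   1/4  -19/4 ]
  [ 0   1  0   4  -1/4    7/4 ]
  [ 0   0  1  -3     0      0 ]
  [ 0   0  0   0   1/4   -3/4 ]
R4 := 4·R4
  [ 1  -1  0   0   1/4  -19/4 ]
  [ 0   1  0   4  -1/4    7/4 ]
  [ 0   0  1  -3     0      0 ]
  [ 0   0  0   0     1     -3 ]
R2 := R2 + 1/4·R4
  [ 1  -1  0   0  1/4  -19/4 ]
  [ 0   1  0   4    0      1 ]
  [ 0   0  1  -3    0      0 ]
  [ 0   0  0   0    1     -3 ]
R1 := R1 − 1/4·R4
  [ 1  -1  0   0  0  -4 ]
  [ 0   1  0   4  0   1 ]
  [ 0   0  1  -3  0   0 ]
  [ 0   0  0   0  1  -3 ]
R1 := R1 + R2
  [ 1  0  0   4  0  -3 ]
  [ 0  1  0   4  0   1 ]
  [ 0  0  1  -3  0   0 ]
  [ 0  0  0   0  1  -3 ]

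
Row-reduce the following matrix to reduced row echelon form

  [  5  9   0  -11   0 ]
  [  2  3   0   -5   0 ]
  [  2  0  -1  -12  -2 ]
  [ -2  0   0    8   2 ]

[[1, 0, 0, -4, 0], [0, 1, 0, 1, 0], [0, 0, 1, 4, 0], [0, 0, 0, 0, 1]]

R1 ← 1/5·R1
  [  1  9/5   0  -11/5   0 ]
  [  2    3   0     -5   0 ]
  [  2    0  -1    -12  -2 ]
  [ -2    0   0      8   2 ]
R2 ← R2 − 2·R1
  [  1   9/5   0  -11/5   0 ]
  [  0  -3/5   0   -3/5   0 ]
  [  2     0  -1    -12  -2 ]
  [ -2     0   0      8   2 ]
R3 ← R3 − 2·R1
  [  1    9/5   0  -11/5   0 ]
  [  0   -3/5   0   -3/5   0 ]
  [  0  -18/5  -1  -38/5  -2 ]
  [ -2      0   0      8   2 ]
R4 ← R4 + 2·R1
  [ 1    9/5   0  -11/5   0 ]
  [ 0   -3/5   0   -3/5   0 ]
  [ 0  -18/5  -1  -38/5  -2 ]
  [ 0   18/5   0   18/5   2 ]
R2 ← -5/3·R2
  [ 1    9/5   0  -11/5   0 ]
  [ 0      1   0      1   0 ]
  [ 0  -18/5  -1  -38/5  -2 ]
  [ 0   18/5   0   18/5   2 ]
R3 ← R3 + 18/5·R2
  [ 1   9/5   0  -11/5   0 ]
  [ 0     1   0      1   0 ]
  [ 0     0  -1     -4  -2 ]
  [ 0  18/5   0   18/5   2 ]
R4 ← R4 − 18/5·R2
  [ 1  9/5   0  -11/5   0 ]
  [ 0    1   0      1   0 ]
  [ 0    0  -1     -4  -2 ]
  [ 0    0   0      0   2 ]
R3 ← -1·R3
  [ 1  9/5  0  -11/5  0 ]
  [ 0    1  0      1  0 ]
  [ 0    0  1      4  2 ]
  [ 0    0  0      0  2 ]
R4 ← 1/2·R4
  [ 1  9/5  0  -11/5  0 ]
  [ 0    1  0      1  0 ]
  [ 0    0  1      4  2 ]
  [ 0    0  0      0  1 ]
R3 ← R3 − 2·R4
  [ 1  9/5  0  -11/5  0 ]
  [ 0    1  0      1  0 ]
  [ 0    0  1      4  0 ]
  [ 0    0  0      0  1 ]
R1 ← R1 − 9/5·R2
  [ 1  0  0  -4  0 ]
  [ 0  1  0   1  0 ]
  [ 0  0  1   4  0 ]
  [ 0  0  0   0  1 ]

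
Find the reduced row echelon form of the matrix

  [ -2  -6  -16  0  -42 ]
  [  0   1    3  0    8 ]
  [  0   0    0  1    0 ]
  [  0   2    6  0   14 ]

[[1, 0, -1, 0, 0], [0, 1, 3, 0, 0], [0, 0, 0, 1, 0], [0, 0, 0, 0, 1]]

R1 → -1/2·R1
  [ 1  3  8  0  21 ]
  [ 0  1  3  0   8 ]
  [ 0  0  0  1   0 ]
  [ 0  2  6  0  14 ]
R4 → R4 − 2·R2
  [ 1  3  8  0  21 ]
  [ 0  1  3  0   8 ]
  [ 0  0  0  1   0 ]
  [ 0  0  0  0  -2 ]
R4 → -1/2·R4
  [ 1  3  8  0  21 ]
  [ 0  1  3  0   8 ]
  [ 0  0  0  1   0 ]
  [ 0  0  0  0   1 ]
R2 → R2 − 8·R4
  [ 1  3  8  0  21 ]
  [ 0  1  3  0   0 ]
  [ 0  0  0  1   0 ]
  [ 0  0  0  0   1 ]
R1 → R1 − 21·R4
  [ 1  3  8  0  0 ]
  [ 0  1  3  0  0 ]
  [ 0  0  0  1  0 ]
  [ 0  0  0  0  1 ]
R1 → R1 − 3·R2
  [ 1  0  -1  0  0 ]
  [ 0  1   3  0  0 ]
  [ 0  0   0  1  0 ]
  [ 0  0   0  0  1 ]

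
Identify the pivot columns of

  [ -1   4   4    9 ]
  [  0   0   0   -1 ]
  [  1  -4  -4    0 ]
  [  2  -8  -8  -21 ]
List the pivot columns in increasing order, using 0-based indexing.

R1 -> -1·R1
  [ 1  -4  -4   -9 ]
  [ 0   0   0   -1 ]
  [ 1  -4  -4    0 ]
  [ 2  -8  -8  -21 ]
R3 -> R3 − R1
  [ 1  -4  -4   -9 ]
  [ 0   0   0   -1 ]
  [ 0   0   0    9 ]
  [ 2  -8  -8  -21 ]
R4 -> R4 − 2·R1
  [ 1  -4  -4  -9 ]
  [ 0   0   0  -1 ]
  [ 0   0   0   9 ]
  [ 0   0   0  -3 ]
R2 -> -1·R2
  [ 1  -4  -4  -9 ]
  [ 0   0   0   1 ]
  [ 0   0   0   9 ]
  [ 0   0   0  -3 ]
R3 -> R3 − 9·R2
  [ 1  -4  -4  -9 ]
  [ 0   0   0   1 ]
  [ 0   0   0   0 ]
  [ 0   0   0  -3 ]
R4 -> R4 + 3·R2
  [ 1  -4  -4  -9 ]
  [ 0   0   0   1 ]
  [ 0   0   0   0 ]
  [ 0   0   0   0 ]
R1 -> R1 + 9·R2
  [ 1  -4  -4  0 ]
  [ 0   0   0  1 ]
  [ 0   0   0  0 ]
  [ 0   0   0  0 ]
Pivot columns are the columns containing a leading 1.

0, 3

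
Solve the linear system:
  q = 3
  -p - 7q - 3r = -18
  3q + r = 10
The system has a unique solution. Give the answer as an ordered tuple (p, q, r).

Form the augmented matrix and row-reduce:
  [  0   1   0  |    3 ]
  [ -1  -7  -3  |  -18 ]
  [  0   3   1  |   10 ]
ρ1 ↔ ρ2
ρ1 := -1·ρ1
ρ3 := ρ3 − 3·ρ2
ρ1 := ρ1 − 3·ρ3
ρ1 := ρ1 − 7·ρ2
Reading off the last column: p = -6, q = 3, r = 1.

(-6, 3, 1)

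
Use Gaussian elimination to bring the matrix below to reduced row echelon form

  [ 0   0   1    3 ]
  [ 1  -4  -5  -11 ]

[[1, -4, 0, 4], [0, 0, 1, 3]]

R1 ↔ R2
R1 → R1 + 5·R2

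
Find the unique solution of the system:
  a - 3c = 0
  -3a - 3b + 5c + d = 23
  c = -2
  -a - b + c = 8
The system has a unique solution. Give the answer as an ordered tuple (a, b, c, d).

Form the augmented matrix and row-reduce:
  [  1   0  -3  0  |   0 ]
  [ -3  -3   5  1  |  23 ]
  [  0   0   1  0  |  -2 ]
  [ -1  -1   1  0  |   8 ]
Add 3 times r1 to r2.
Add r1 to r4.
Multiply r2 by -1/3.
Add r2 to r4.
Add 2/3 times r3 to r4.
Multiply r4 by -3.
Add 1/3 times r4 to r2.
Subtract 4/3 times r3 from r2.
Add 3 times r3 to r1.
Reading off the last column: a = -6, b = -4, c = -2, d = 3.

(-6, -4, -2, 3)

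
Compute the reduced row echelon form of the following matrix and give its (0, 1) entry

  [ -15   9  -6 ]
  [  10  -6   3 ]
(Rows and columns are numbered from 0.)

Multiply R1 by -1/15.
  [  1  -3/5  2/5 ]
  [ 10    -6    3 ]
Subtract 10 times R1 from R2.
  [ 1  -3/5  2/5 ]
  [ 0     0   -1 ]
Multiply R2 by -1.
  [ 1  -3/5  2/5 ]
  [ 0     0    1 ]
Subtract 2/5 times R2 from R1.
  [ 1  -3/5  0 ]
  [ 0     0  1 ]

-3/5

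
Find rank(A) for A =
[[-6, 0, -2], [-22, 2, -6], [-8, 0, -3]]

rank = 3

r1 ← -1/6·r1
  [   1  0  1/3 ]
  [ -22  2   -6 ]
  [  -8  0   -3 ]
r2 ← r2 + 22·r1
  [  1  0  1/3 ]
  [  0  2  4/3 ]
  [ -8  0   -3 ]
r3 ← r3 + 8·r1
  [ 1  0   1/3 ]
  [ 0  2   4/3 ]
  [ 0  0  -1/3 ]
r2 ← 1/2·r2
  [ 1  0   1/3 ]
  [ 0  1   2/3 ]
  [ 0  0  -1/3 ]
r3 ← -3·r3
  [ 1  0  1/3 ]
  [ 0  1  2/3 ]
  [ 0  0    1 ]
r2 ← r2 − 2/3·r3
  [ 1  0  1/3 ]
  [ 0  1    0 ]
  [ 0  0    1 ]
r1 ← r1 − 1/3·r3
  [ 1  0  0 ]
  [ 0  1  0 ]
  [ 0  0  1 ]
The reduced form has 3 nonzero rows.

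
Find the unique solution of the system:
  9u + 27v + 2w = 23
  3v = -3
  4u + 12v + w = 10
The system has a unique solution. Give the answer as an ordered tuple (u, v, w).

Form the augmented matrix and row-reduce:
  [ 9  27  2  |  23 ]
  [ 0   3  0  |  -3 ]
  [ 4  12  1  |  10 ]
R1 → 1/9·R1
  [ 1   3  2/9  |  23/9 ]
  [ 0   3    0  |    -3 ]
  [ 4  12    1  |    10 ]
R3 → R3 − 4·R1
  [ 1  3  2/9  |  23/9 ]
  [ 0  3    0  |    -3 ]
  [ 0  0  1/9  |  -2/9 ]
R2 → 1/3·R2
  [ 1  3  2/9  |  23/9 ]
  [ 0  1    0  |    -1 ]
  [ 0  0  1/9  |  -2/9 ]
R3 → 9·R3
  [ 1  3  2/9  |  23/9 ]
  [ 0  1    0  |    -1 ]
  [ 0  0    1  |    -2 ]
R1 → R1 − 2/9·R3
  [ 1  3  0  |   3 ]
  [ 0  1  0  |  -1 ]
  [ 0  0  1  |  -2 ]
R1 → R1 − 3·R2
  [ 1  0  0  |   6 ]
  [ 0  1  0  |  -1 ]
  [ 0  0  1  |  -2 ]
Reading off the last column: u = 6, v = -1, w = -2.

(6, -1, -2)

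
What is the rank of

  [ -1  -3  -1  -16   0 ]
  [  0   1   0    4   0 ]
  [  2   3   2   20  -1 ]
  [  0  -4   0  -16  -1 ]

Multiply R1 by -1.
  [ 1   3  1   16   0 ]
  [ 0   1  0    4   0 ]
  [ 2   3  2   20  -1 ]
  [ 0  -4  0  -16  -1 ]
Subtract 2 times R1 from R3.
  [ 1   3  1   16   0 ]
  [ 0   1  0    4   0 ]
  [ 0  -3  0  -12  -1 ]
  [ 0  -4  0  -16  -1 ]
Add 3 times R2 to R3.
  [ 1   3  1   16   0 ]
  [ 0   1  0    4   0 ]
  [ 0   0  0    0  -1 ]
  [ 0  -4  0  -16  -1 ]
Add 4 times R2 to R4.
  [ 1  3  1  16   0 ]
  [ 0  1  0   4   0 ]
  [ 0  0  0   0  -1 ]
  [ 0  0  0   0  -1 ]
Multiply R3 by -1.
  [ 1  3  1  16   0 ]
  [ 0  1  0   4   0 ]
  [ 0  0  0   0   1 ]
  [ 0  0  0   0  -1 ]
Add R3 to R4.
  [ 1  3  1  16  0 ]
  [ 0  1  0   4  0 ]
  [ 0  0  0   0  1 ]
  [ 0  0  0   0  0 ]
Subtract 3 times R2 from R1.
  [ 1  0  1  4  0 ]
  [ 0  1  0  4  0 ]
  [ 0  0  0  0  1 ]
  [ 0  0  0  0  0 ]
The reduced form has 3 nonzero rows.

rank = 3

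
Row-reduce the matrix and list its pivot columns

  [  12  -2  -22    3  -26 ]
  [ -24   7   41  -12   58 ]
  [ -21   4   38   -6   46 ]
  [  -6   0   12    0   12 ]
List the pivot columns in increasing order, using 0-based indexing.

0, 1, 3

R1 := 1/12·R1
R2 := R2 + 24·R1
R3 := R3 + 21·R1
R4 := R4 + 6·R1
R2 := 1/3·R2
R3 := R3 − 1/2·R2
R4 := R4 + R2
R3 := 4·R3
R4 := R4 + 1/2·R3
R2 := R2 + 2·R3
R1 := R1 − 1/4·R3
R1 := R1 + 1/6·R2
Pivot columns are the columns containing a leading 1.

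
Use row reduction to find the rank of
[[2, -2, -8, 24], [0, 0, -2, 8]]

R1 := 1/2·R1
  [ 1  -1  -4  12 ]
  [ 0   0  -2   8 ]
R2 := -1/2·R2
  [ 1  -1  -4  12 ]
  [ 0   0   1  -4 ]
R1 := R1 + 4·R2
  [ 1  -1  0  -4 ]
  [ 0   0  1  -4 ]
The reduced form has 2 nonzero rows.

rank = 2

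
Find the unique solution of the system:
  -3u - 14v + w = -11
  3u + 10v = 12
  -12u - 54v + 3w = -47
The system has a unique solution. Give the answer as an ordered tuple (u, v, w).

Form the augmented matrix and row-reduce:
  [  -3  -14  1  |  -11 ]
  [   3   10  0  |   12 ]
  [ -12  -54  3  |  -47 ]
ρ1 ← -1/3·ρ1
  [   1  14/3  -1/3  |  11/3 ]
  [   3    10     0  |    12 ]
  [ -12   -54     3  |   -47 ]
ρ2 ← ρ2 − 3·ρ1
  [   1  14/3  -1/3  |  11/3 ]
  [   0    -4     1  |     1 ]
  [ -12   -54     3  |   -47 ]
ρ3 ← ρ3 + 12·ρ1
  [ 1  14/3  -1/3  |  11/3 ]
  [ 0    -4     1  |     1 ]
  [ 0     2    -1  |    -3 ]
ρ2 ← -1/4·ρ2
  [ 1  14/3  -1/3  |  11/3 ]
  [ 0     1  -1/4  |  -1/4 ]
  [ 0     2    -1  |    -3 ]
ρ3 ← ρ3 − 2·ρ2
  [ 1  14/3  -1/3  |  11/3 ]
  [ 0     1  -1/4  |  -1/4 ]
  [ 0     0  -1/2  |  -5/2 ]
ρ3 ← -2·ρ3
  [ 1  14/3  -1/3  |  11/3 ]
  [ 0     1  -1/4  |  -1/4 ]
  [ 0     0     1  |     5 ]
ρ2 ← ρ2 + 1/4·ρ3
  [ 1  14/3  -1/3  |  11/3 ]
  [ 0     1     0  |     1 ]
  [ 0     0     1  |     5 ]
ρ1 ← ρ1 + 1/3·ρ3
  [ 1  14/3  0  |  16/3 ]
  [ 0     1  0  |     1 ]
  [ 0     0  1  |     5 ]
ρ1 ← ρ1 − 14/3·ρ2
  [ 1  0  0  |  2/3 ]
  [ 0  1  0  |    1 ]
  [ 0  0  1  |    5 ]
Reading off the last column: u = 2/3, v = 1, w = 5.

(2/3, 1, 5)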